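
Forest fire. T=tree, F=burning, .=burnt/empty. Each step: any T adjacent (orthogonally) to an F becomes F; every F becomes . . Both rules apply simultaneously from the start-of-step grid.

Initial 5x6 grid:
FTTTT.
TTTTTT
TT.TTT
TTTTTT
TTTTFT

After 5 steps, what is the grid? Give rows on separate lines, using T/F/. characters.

Step 1: 5 trees catch fire, 2 burn out
  .FTTT.
  FTTTTT
  TT.TTT
  TTTTFT
  TTTF.F
Step 2: 7 trees catch fire, 5 burn out
  ..FTT.
  .FTTTT
  FT.TFT
  TTTF.F
  TTF...
Step 3: 9 trees catch fire, 7 burn out
  ...FT.
  ..FTFT
  .F.F.F
  FTF...
  TF....
Step 4: 5 trees catch fire, 9 burn out
  ....F.
  ...F.F
  ......
  .F....
  F.....
Step 5: 0 trees catch fire, 5 burn out
  ......
  ......
  ......
  ......
  ......

......
......
......
......
......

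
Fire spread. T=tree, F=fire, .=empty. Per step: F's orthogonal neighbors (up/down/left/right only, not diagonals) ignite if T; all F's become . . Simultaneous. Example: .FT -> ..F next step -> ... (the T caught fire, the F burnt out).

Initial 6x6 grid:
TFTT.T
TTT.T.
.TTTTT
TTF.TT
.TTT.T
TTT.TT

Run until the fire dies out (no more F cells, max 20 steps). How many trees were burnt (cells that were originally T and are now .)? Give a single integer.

Answer: 25

Derivation:
Step 1: +6 fires, +2 burnt (F count now 6)
Step 2: +9 fires, +6 burnt (F count now 9)
Step 3: +2 fires, +9 burnt (F count now 2)
Step 4: +4 fires, +2 burnt (F count now 4)
Step 5: +1 fires, +4 burnt (F count now 1)
Step 6: +1 fires, +1 burnt (F count now 1)
Step 7: +1 fires, +1 burnt (F count now 1)
Step 8: +1 fires, +1 burnt (F count now 1)
Step 9: +0 fires, +1 burnt (F count now 0)
Fire out after step 9
Initially T: 26, now '.': 35
Total burnt (originally-T cells now '.'): 25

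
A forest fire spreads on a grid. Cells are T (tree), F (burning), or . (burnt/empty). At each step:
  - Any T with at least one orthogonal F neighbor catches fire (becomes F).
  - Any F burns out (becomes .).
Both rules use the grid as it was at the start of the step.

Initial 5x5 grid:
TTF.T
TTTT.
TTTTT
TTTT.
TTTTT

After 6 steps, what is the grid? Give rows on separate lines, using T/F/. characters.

Step 1: 2 trees catch fire, 1 burn out
  TF..T
  TTFT.
  TTTTT
  TTTT.
  TTTTT
Step 2: 4 trees catch fire, 2 burn out
  F...T
  TF.F.
  TTFTT
  TTTT.
  TTTTT
Step 3: 4 trees catch fire, 4 burn out
  ....T
  F....
  TF.FT
  TTFT.
  TTTTT
Step 4: 5 trees catch fire, 4 burn out
  ....T
  .....
  F...F
  TF.F.
  TTFTT
Step 5: 3 trees catch fire, 5 burn out
  ....T
  .....
  .....
  F....
  TF.FT
Step 6: 2 trees catch fire, 3 burn out
  ....T
  .....
  .....
  .....
  F...F

....T
.....
.....
.....
F...F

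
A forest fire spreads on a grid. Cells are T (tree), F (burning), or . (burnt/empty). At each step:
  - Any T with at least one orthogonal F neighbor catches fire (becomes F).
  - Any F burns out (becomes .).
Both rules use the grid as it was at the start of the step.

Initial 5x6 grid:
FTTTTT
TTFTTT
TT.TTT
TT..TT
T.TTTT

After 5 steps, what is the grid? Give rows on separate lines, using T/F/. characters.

Step 1: 5 trees catch fire, 2 burn out
  .FFTTT
  FF.FTT
  TT.TTT
  TT..TT
  T.TTTT
Step 2: 5 trees catch fire, 5 burn out
  ...FTT
  ....FT
  FF.FTT
  TT..TT
  T.TTTT
Step 3: 5 trees catch fire, 5 burn out
  ....FT
  .....F
  ....FT
  FF..TT
  T.TTTT
Step 4: 4 trees catch fire, 5 burn out
  .....F
  ......
  .....F
  ....FT
  F.TTTT
Step 5: 2 trees catch fire, 4 burn out
  ......
  ......
  ......
  .....F
  ..TTFT

......
......
......
.....F
..TTFT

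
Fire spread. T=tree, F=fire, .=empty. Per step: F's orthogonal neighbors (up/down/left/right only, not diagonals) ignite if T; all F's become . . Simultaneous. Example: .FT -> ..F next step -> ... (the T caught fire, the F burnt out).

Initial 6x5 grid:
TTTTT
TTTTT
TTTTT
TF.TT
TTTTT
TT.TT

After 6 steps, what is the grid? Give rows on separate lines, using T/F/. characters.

Step 1: 3 trees catch fire, 1 burn out
  TTTTT
  TTTTT
  TFTTT
  F..TT
  TFTTT
  TT.TT
Step 2: 6 trees catch fire, 3 burn out
  TTTTT
  TFTTT
  F.FTT
  ...TT
  F.FTT
  TF.TT
Step 3: 6 trees catch fire, 6 burn out
  TFTTT
  F.FTT
  ...FT
  ...TT
  ...FT
  F..TT
Step 4: 7 trees catch fire, 6 burn out
  F.FTT
  ...FT
  ....F
  ...FT
  ....F
  ...FT
Step 5: 4 trees catch fire, 7 burn out
  ...FT
  ....F
  .....
  ....F
  .....
  ....F
Step 6: 1 trees catch fire, 4 burn out
  ....F
  .....
  .....
  .....
  .....
  .....

....F
.....
.....
.....
.....
.....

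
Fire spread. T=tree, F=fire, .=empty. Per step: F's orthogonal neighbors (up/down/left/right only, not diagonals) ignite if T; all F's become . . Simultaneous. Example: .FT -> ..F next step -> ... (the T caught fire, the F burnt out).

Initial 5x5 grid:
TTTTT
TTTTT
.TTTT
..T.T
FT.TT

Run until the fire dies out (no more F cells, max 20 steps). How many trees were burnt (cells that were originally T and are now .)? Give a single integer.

Step 1: +1 fires, +1 burnt (F count now 1)
Step 2: +0 fires, +1 burnt (F count now 0)
Fire out after step 2
Initially T: 19, now '.': 7
Total burnt (originally-T cells now '.'): 1

Answer: 1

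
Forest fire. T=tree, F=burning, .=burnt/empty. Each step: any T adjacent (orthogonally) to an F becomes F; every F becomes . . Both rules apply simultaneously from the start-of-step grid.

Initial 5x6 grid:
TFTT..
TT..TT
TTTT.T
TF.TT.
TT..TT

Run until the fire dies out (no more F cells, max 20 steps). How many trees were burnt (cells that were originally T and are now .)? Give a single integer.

Answer: 16

Derivation:
Step 1: +6 fires, +2 burnt (F count now 6)
Step 2: +5 fires, +6 burnt (F count now 5)
Step 3: +1 fires, +5 burnt (F count now 1)
Step 4: +1 fires, +1 burnt (F count now 1)
Step 5: +1 fires, +1 burnt (F count now 1)
Step 6: +1 fires, +1 burnt (F count now 1)
Step 7: +1 fires, +1 burnt (F count now 1)
Step 8: +0 fires, +1 burnt (F count now 0)
Fire out after step 8
Initially T: 19, now '.': 27
Total burnt (originally-T cells now '.'): 16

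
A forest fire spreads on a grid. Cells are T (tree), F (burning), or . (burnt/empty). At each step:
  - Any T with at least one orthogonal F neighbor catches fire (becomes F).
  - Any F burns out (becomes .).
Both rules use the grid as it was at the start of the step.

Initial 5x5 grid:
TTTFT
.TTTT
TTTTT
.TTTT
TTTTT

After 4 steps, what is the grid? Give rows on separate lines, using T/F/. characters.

Step 1: 3 trees catch fire, 1 burn out
  TTF.F
  .TTFT
  TTTTT
  .TTTT
  TTTTT
Step 2: 4 trees catch fire, 3 burn out
  TF...
  .TF.F
  TTTFT
  .TTTT
  TTTTT
Step 3: 5 trees catch fire, 4 burn out
  F....
  .F...
  TTF.F
  .TTFT
  TTTTT
Step 4: 4 trees catch fire, 5 burn out
  .....
  .....
  TF...
  .TF.F
  TTTFT

.....
.....
TF...
.TF.F
TTTFT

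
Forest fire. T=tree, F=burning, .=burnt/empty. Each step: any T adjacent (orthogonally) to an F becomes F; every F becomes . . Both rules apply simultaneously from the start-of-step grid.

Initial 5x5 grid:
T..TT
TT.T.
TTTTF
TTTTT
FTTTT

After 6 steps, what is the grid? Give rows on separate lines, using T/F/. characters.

Step 1: 4 trees catch fire, 2 burn out
  T..TT
  TT.T.
  TTTF.
  FTTTF
  .FTTT
Step 2: 7 trees catch fire, 4 burn out
  T..TT
  TT.F.
  FTF..
  .FTF.
  ..FTF
Step 3: 5 trees catch fire, 7 burn out
  T..FT
  FT...
  .F...
  ..F..
  ...F.
Step 4: 3 trees catch fire, 5 burn out
  F...F
  .F...
  .....
  .....
  .....
Step 5: 0 trees catch fire, 3 burn out
  .....
  .....
  .....
  .....
  .....
Step 6: 0 trees catch fire, 0 burn out
  .....
  .....
  .....
  .....
  .....

.....
.....
.....
.....
.....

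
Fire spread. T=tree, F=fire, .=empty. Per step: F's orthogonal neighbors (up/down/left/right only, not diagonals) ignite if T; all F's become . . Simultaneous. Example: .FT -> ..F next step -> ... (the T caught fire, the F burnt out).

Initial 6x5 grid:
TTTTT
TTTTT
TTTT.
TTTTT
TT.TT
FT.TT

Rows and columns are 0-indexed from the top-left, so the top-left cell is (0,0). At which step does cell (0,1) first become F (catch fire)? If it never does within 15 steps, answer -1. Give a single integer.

Step 1: cell (0,1)='T' (+2 fires, +1 burnt)
Step 2: cell (0,1)='T' (+2 fires, +2 burnt)
Step 3: cell (0,1)='T' (+2 fires, +2 burnt)
Step 4: cell (0,1)='T' (+3 fires, +2 burnt)
Step 5: cell (0,1)='T' (+4 fires, +3 burnt)
Step 6: cell (0,1)='F' (+5 fires, +4 burnt)
  -> target ignites at step 6
Step 7: cell (0,1)='.' (+4 fires, +5 burnt)
Step 8: cell (0,1)='.' (+3 fires, +4 burnt)
Step 9: cell (0,1)='.' (+1 fires, +3 burnt)
Step 10: cell (0,1)='.' (+0 fires, +1 burnt)
  fire out at step 10

6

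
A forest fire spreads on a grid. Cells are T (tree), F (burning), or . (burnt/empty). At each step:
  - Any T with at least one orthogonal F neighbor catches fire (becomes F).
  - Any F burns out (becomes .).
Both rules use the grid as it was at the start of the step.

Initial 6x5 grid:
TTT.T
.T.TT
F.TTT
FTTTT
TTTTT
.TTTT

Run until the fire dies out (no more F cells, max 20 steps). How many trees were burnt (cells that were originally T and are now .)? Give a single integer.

Answer: 19

Derivation:
Step 1: +2 fires, +2 burnt (F count now 2)
Step 2: +2 fires, +2 burnt (F count now 2)
Step 3: +4 fires, +2 burnt (F count now 4)
Step 4: +4 fires, +4 burnt (F count now 4)
Step 5: +4 fires, +4 burnt (F count now 4)
Step 6: +2 fires, +4 burnt (F count now 2)
Step 7: +1 fires, +2 burnt (F count now 1)
Step 8: +0 fires, +1 burnt (F count now 0)
Fire out after step 8
Initially T: 23, now '.': 26
Total burnt (originally-T cells now '.'): 19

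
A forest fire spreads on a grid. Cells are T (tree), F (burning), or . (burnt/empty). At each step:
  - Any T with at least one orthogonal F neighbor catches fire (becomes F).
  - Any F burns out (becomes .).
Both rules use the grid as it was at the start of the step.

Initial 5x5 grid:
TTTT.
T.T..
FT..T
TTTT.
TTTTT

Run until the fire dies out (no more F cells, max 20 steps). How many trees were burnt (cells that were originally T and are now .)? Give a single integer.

Answer: 16

Derivation:
Step 1: +3 fires, +1 burnt (F count now 3)
Step 2: +3 fires, +3 burnt (F count now 3)
Step 3: +3 fires, +3 burnt (F count now 3)
Step 4: +3 fires, +3 burnt (F count now 3)
Step 5: +3 fires, +3 burnt (F count now 3)
Step 6: +1 fires, +3 burnt (F count now 1)
Step 7: +0 fires, +1 burnt (F count now 0)
Fire out after step 7
Initially T: 17, now '.': 24
Total burnt (originally-T cells now '.'): 16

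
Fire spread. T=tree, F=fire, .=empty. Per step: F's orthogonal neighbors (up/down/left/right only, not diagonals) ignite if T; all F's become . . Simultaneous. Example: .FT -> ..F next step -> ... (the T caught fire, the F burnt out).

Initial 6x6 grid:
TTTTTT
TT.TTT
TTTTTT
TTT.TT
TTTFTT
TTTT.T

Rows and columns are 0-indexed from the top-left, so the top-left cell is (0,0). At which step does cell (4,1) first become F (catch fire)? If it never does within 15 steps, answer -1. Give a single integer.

Step 1: cell (4,1)='T' (+3 fires, +1 burnt)
Step 2: cell (4,1)='F' (+5 fires, +3 burnt)
  -> target ignites at step 2
Step 3: cell (4,1)='.' (+7 fires, +5 burnt)
Step 4: cell (4,1)='.' (+6 fires, +7 burnt)
Step 5: cell (4,1)='.' (+5 fires, +6 burnt)
Step 6: cell (4,1)='.' (+4 fires, +5 burnt)
Step 7: cell (4,1)='.' (+2 fires, +4 burnt)
Step 8: cell (4,1)='.' (+0 fires, +2 burnt)
  fire out at step 8

2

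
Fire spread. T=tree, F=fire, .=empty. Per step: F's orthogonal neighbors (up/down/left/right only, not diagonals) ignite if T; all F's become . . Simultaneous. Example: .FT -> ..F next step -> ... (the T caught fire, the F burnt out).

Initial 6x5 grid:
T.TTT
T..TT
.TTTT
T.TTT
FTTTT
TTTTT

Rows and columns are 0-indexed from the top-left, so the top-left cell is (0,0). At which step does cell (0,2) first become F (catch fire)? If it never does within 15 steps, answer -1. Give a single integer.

Step 1: cell (0,2)='T' (+3 fires, +1 burnt)
Step 2: cell (0,2)='T' (+2 fires, +3 burnt)
Step 3: cell (0,2)='T' (+3 fires, +2 burnt)
Step 4: cell (0,2)='T' (+4 fires, +3 burnt)
Step 5: cell (0,2)='T' (+4 fires, +4 burnt)
Step 6: cell (0,2)='T' (+2 fires, +4 burnt)
Step 7: cell (0,2)='T' (+2 fires, +2 burnt)
Step 8: cell (0,2)='F' (+2 fires, +2 burnt)
  -> target ignites at step 8
Step 9: cell (0,2)='.' (+0 fires, +2 burnt)
  fire out at step 9

8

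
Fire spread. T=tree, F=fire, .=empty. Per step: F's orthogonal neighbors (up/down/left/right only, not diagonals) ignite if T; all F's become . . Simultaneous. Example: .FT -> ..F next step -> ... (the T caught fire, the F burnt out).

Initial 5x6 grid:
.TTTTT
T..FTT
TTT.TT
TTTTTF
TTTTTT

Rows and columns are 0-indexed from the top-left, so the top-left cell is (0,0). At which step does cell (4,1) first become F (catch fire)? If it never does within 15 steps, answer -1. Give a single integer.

Step 1: cell (4,1)='T' (+5 fires, +2 burnt)
Step 2: cell (4,1)='T' (+6 fires, +5 burnt)
Step 3: cell (4,1)='T' (+4 fires, +6 burnt)
Step 4: cell (4,1)='T' (+3 fires, +4 burnt)
Step 5: cell (4,1)='F' (+3 fires, +3 burnt)
  -> target ignites at step 5
Step 6: cell (4,1)='.' (+2 fires, +3 burnt)
Step 7: cell (4,1)='.' (+1 fires, +2 burnt)
Step 8: cell (4,1)='.' (+0 fires, +1 burnt)
  fire out at step 8

5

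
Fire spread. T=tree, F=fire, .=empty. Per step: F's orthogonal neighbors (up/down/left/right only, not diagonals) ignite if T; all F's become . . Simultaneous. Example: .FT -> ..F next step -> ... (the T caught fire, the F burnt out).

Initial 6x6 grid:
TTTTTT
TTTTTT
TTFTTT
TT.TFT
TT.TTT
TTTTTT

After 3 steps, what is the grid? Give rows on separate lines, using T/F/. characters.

Step 1: 7 trees catch fire, 2 burn out
  TTTTTT
  TTFTTT
  TF.FFT
  TT.F.F
  TT.TFT
  TTTTTT
Step 2: 10 trees catch fire, 7 burn out
  TTFTTT
  TF.FFT
  F....F
  TF....
  TT.F.F
  TTTTFT
Step 3: 9 trees catch fire, 10 burn out
  TF.FFT
  F....F
  ......
  F.....
  TF....
  TTTF.F

TF.FFT
F....F
......
F.....
TF....
TTTF.F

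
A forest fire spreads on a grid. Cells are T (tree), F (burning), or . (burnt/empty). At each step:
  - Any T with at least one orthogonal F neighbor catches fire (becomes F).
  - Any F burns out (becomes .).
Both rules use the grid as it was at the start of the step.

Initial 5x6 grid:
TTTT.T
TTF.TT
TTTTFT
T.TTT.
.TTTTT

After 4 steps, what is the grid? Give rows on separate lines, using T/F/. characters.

Step 1: 7 trees catch fire, 2 burn out
  TTFT.T
  TF..FT
  TTFF.F
  T.TTF.
  .TTTTT
Step 2: 8 trees catch fire, 7 burn out
  TF.F.T
  F....F
  TF....
  T.FF..
  .TTTFT
Step 3: 6 trees catch fire, 8 burn out
  F....F
  ......
  F.....
  T.....
  .TFF.F
Step 4: 2 trees catch fire, 6 burn out
  ......
  ......
  ......
  F.....
  .F....

......
......
......
F.....
.F....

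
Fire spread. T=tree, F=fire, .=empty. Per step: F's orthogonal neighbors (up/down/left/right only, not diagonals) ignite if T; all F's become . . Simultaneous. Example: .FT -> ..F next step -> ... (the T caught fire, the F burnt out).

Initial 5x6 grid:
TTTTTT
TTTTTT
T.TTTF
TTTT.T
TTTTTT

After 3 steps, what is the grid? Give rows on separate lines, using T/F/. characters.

Step 1: 3 trees catch fire, 1 burn out
  TTTTTT
  TTTTTF
  T.TTF.
  TTTT.F
  TTTTTT
Step 2: 4 trees catch fire, 3 burn out
  TTTTTF
  TTTTF.
  T.TF..
  TTTT..
  TTTTTF
Step 3: 5 trees catch fire, 4 burn out
  TTTTF.
  TTTF..
  T.F...
  TTTF..
  TTTTF.

TTTTF.
TTTF..
T.F...
TTTF..
TTTTF.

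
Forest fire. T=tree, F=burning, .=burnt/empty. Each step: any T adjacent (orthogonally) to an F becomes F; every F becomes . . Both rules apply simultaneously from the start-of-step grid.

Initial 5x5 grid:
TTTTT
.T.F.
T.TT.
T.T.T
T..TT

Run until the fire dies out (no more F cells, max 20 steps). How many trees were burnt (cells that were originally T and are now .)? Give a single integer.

Step 1: +2 fires, +1 burnt (F count now 2)
Step 2: +3 fires, +2 burnt (F count now 3)
Step 3: +2 fires, +3 burnt (F count now 2)
Step 4: +2 fires, +2 burnt (F count now 2)
Step 5: +0 fires, +2 burnt (F count now 0)
Fire out after step 5
Initially T: 15, now '.': 19
Total burnt (originally-T cells now '.'): 9

Answer: 9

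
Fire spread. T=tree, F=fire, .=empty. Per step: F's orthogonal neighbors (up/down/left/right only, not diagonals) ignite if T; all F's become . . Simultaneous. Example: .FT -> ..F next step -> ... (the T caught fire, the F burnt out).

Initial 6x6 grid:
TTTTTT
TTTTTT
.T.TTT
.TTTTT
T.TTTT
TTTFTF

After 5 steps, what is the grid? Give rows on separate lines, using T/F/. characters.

Step 1: 4 trees catch fire, 2 burn out
  TTTTTT
  TTTTTT
  .T.TTT
  .TTTTT
  T.TFTF
  TTF.F.
Step 2: 5 trees catch fire, 4 burn out
  TTTTTT
  TTTTTT
  .T.TTT
  .TTFTF
  T.F.F.
  TF....
Step 3: 5 trees catch fire, 5 burn out
  TTTTTT
  TTTTTT
  .T.FTF
  .TF.F.
  T.....
  F.....
Step 4: 5 trees catch fire, 5 burn out
  TTTTTT
  TTTFTF
  .T..F.
  .F....
  F.....
  ......
Step 5: 5 trees catch fire, 5 burn out
  TTTFTF
  TTF.F.
  .F....
  ......
  ......
  ......

TTTFTF
TTF.F.
.F....
......
......
......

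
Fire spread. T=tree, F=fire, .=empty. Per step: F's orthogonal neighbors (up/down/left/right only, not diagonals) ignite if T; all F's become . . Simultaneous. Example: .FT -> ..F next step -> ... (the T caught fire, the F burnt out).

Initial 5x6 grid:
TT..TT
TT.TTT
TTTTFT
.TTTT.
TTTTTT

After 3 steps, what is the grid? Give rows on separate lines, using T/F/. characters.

Step 1: 4 trees catch fire, 1 burn out
  TT..TT
  TT.TFT
  TTTF.F
  .TTTF.
  TTTTTT
Step 2: 6 trees catch fire, 4 burn out
  TT..FT
  TT.F.F
  TTF...
  .TTF..
  TTTTFT
Step 3: 5 trees catch fire, 6 burn out
  TT...F
  TT....
  TF....
  .TF...
  TTTF.F

TT...F
TT....
TF....
.TF...
TTTF.F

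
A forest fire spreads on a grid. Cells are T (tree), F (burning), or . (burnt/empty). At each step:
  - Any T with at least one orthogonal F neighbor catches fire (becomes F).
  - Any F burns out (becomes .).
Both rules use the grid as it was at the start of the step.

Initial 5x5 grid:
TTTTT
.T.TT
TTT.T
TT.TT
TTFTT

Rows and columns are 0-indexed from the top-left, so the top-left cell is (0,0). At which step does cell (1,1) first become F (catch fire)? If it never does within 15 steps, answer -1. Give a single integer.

Step 1: cell (1,1)='T' (+2 fires, +1 burnt)
Step 2: cell (1,1)='T' (+4 fires, +2 burnt)
Step 3: cell (1,1)='T' (+3 fires, +4 burnt)
Step 4: cell (1,1)='F' (+4 fires, +3 burnt)
  -> target ignites at step 4
Step 5: cell (1,1)='.' (+2 fires, +4 burnt)
Step 6: cell (1,1)='.' (+4 fires, +2 burnt)
Step 7: cell (1,1)='.' (+1 fires, +4 burnt)
Step 8: cell (1,1)='.' (+0 fires, +1 burnt)
  fire out at step 8

4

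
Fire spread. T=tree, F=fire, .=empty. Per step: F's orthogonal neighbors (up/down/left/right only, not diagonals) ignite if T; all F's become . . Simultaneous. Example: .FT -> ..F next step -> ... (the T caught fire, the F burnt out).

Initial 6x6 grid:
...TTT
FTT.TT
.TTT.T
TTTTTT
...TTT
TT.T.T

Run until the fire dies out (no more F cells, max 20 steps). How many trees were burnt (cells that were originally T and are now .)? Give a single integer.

Answer: 22

Derivation:
Step 1: +1 fires, +1 burnt (F count now 1)
Step 2: +2 fires, +1 burnt (F count now 2)
Step 3: +2 fires, +2 burnt (F count now 2)
Step 4: +3 fires, +2 burnt (F count now 3)
Step 5: +1 fires, +3 burnt (F count now 1)
Step 6: +2 fires, +1 burnt (F count now 2)
Step 7: +3 fires, +2 burnt (F count now 3)
Step 8: +2 fires, +3 burnt (F count now 2)
Step 9: +2 fires, +2 burnt (F count now 2)
Step 10: +2 fires, +2 burnt (F count now 2)
Step 11: +1 fires, +2 burnt (F count now 1)
Step 12: +1 fires, +1 burnt (F count now 1)
Step 13: +0 fires, +1 burnt (F count now 0)
Fire out after step 13
Initially T: 24, now '.': 34
Total burnt (originally-T cells now '.'): 22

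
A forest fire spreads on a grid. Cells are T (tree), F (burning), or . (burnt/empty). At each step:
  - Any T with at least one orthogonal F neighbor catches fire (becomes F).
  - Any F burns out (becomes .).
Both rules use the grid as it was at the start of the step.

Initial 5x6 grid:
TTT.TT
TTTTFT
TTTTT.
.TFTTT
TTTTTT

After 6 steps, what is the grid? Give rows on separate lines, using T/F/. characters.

Step 1: 8 trees catch fire, 2 burn out
  TTT.FT
  TTTF.F
  TTFTF.
  .F.FTT
  TTFTTT
Step 2: 7 trees catch fire, 8 burn out
  TTT..F
  TTF...
  TF.F..
  ....FT
  TF.FTT
Step 3: 6 trees catch fire, 7 burn out
  TTF...
  TF....
  F.....
  .....F
  F...FT
Step 4: 3 trees catch fire, 6 burn out
  TF....
  F.....
  ......
  ......
  .....F
Step 5: 1 trees catch fire, 3 burn out
  F.....
  ......
  ......
  ......
  ......
Step 6: 0 trees catch fire, 1 burn out
  ......
  ......
  ......
  ......
  ......

......
......
......
......
......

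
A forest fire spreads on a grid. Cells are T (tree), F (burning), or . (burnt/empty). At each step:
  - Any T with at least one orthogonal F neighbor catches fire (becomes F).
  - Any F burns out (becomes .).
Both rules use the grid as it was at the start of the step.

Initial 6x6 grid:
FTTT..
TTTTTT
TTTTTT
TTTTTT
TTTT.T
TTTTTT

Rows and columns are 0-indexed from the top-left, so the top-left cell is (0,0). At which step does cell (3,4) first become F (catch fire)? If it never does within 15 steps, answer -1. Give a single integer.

Step 1: cell (3,4)='T' (+2 fires, +1 burnt)
Step 2: cell (3,4)='T' (+3 fires, +2 burnt)
Step 3: cell (3,4)='T' (+4 fires, +3 burnt)
Step 4: cell (3,4)='T' (+4 fires, +4 burnt)
Step 5: cell (3,4)='T' (+5 fires, +4 burnt)
Step 6: cell (3,4)='T' (+5 fires, +5 burnt)
Step 7: cell (3,4)='F' (+4 fires, +5 burnt)
  -> target ignites at step 7
Step 8: cell (3,4)='.' (+2 fires, +4 burnt)
Step 9: cell (3,4)='.' (+2 fires, +2 burnt)
Step 10: cell (3,4)='.' (+1 fires, +2 burnt)
Step 11: cell (3,4)='.' (+0 fires, +1 burnt)
  fire out at step 11

7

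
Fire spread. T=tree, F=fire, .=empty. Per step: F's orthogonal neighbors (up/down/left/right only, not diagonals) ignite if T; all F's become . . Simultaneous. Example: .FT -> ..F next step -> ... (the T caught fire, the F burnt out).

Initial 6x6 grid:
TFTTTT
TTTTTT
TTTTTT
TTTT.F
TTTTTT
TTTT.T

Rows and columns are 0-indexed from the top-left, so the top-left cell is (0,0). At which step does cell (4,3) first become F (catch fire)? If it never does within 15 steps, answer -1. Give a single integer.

Step 1: cell (4,3)='T' (+5 fires, +2 burnt)
Step 2: cell (4,3)='T' (+8 fires, +5 burnt)
Step 3: cell (4,3)='F' (+9 fires, +8 burnt)
  -> target ignites at step 3
Step 4: cell (4,3)='.' (+6 fires, +9 burnt)
Step 5: cell (4,3)='.' (+3 fires, +6 burnt)
Step 6: cell (4,3)='.' (+1 fires, +3 burnt)
Step 7: cell (4,3)='.' (+0 fires, +1 burnt)
  fire out at step 7

3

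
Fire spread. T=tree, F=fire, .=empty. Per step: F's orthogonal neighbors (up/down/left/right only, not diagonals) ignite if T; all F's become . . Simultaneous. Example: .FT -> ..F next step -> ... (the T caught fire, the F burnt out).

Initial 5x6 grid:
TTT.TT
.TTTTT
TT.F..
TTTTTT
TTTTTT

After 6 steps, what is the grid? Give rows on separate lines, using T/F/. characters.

Step 1: 2 trees catch fire, 1 burn out
  TTT.TT
  .TTFTT
  TT....
  TTTFTT
  TTTTTT
Step 2: 5 trees catch fire, 2 burn out
  TTT.TT
  .TF.FT
  TT....
  TTF.FT
  TTTFTT
Step 3: 8 trees catch fire, 5 burn out
  TTF.FT
  .F...F
  TT....
  TF...F
  TTF.FT
Step 4: 6 trees catch fire, 8 burn out
  TF...F
  ......
  TF....
  F.....
  TF...F
Step 5: 3 trees catch fire, 6 burn out
  F.....
  ......
  F.....
  ......
  F.....
Step 6: 0 trees catch fire, 3 burn out
  ......
  ......
  ......
  ......
  ......

......
......
......
......
......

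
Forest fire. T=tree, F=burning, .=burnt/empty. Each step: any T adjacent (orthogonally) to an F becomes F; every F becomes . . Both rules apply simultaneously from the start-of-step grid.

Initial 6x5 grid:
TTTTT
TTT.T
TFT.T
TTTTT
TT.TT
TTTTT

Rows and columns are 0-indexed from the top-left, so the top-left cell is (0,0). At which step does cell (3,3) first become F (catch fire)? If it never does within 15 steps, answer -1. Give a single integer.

Step 1: cell (3,3)='T' (+4 fires, +1 burnt)
Step 2: cell (3,3)='T' (+6 fires, +4 burnt)
Step 3: cell (3,3)='F' (+5 fires, +6 burnt)
  -> target ignites at step 3
Step 4: cell (3,3)='.' (+5 fires, +5 burnt)
Step 5: cell (3,3)='.' (+4 fires, +5 burnt)
Step 6: cell (3,3)='.' (+2 fires, +4 burnt)
Step 7: cell (3,3)='.' (+0 fires, +2 burnt)
  fire out at step 7

3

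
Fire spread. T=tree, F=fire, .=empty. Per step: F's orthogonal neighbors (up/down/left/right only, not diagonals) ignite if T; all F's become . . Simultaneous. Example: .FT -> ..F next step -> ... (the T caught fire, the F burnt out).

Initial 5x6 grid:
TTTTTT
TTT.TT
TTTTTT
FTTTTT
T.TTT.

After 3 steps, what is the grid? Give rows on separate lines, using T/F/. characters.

Step 1: 3 trees catch fire, 1 burn out
  TTTTTT
  TTT.TT
  FTTTTT
  .FTTTT
  F.TTT.
Step 2: 3 trees catch fire, 3 burn out
  TTTTTT
  FTT.TT
  .FTTTT
  ..FTTT
  ..TTT.
Step 3: 5 trees catch fire, 3 burn out
  FTTTTT
  .FT.TT
  ..FTTT
  ...FTT
  ..FTT.

FTTTTT
.FT.TT
..FTTT
...FTT
..FTT.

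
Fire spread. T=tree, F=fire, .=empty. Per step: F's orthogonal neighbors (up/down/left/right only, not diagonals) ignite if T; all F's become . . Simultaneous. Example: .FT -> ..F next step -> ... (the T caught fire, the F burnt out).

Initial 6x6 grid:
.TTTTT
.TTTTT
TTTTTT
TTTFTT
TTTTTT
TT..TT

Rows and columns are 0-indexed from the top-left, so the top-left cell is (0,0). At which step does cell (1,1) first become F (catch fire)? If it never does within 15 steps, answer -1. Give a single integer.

Step 1: cell (1,1)='T' (+4 fires, +1 burnt)
Step 2: cell (1,1)='T' (+7 fires, +4 burnt)
Step 3: cell (1,1)='T' (+9 fires, +7 burnt)
Step 4: cell (1,1)='F' (+8 fires, +9 burnt)
  -> target ignites at step 4
Step 5: cell (1,1)='.' (+3 fires, +8 burnt)
Step 6: cell (1,1)='.' (+0 fires, +3 burnt)
  fire out at step 6

4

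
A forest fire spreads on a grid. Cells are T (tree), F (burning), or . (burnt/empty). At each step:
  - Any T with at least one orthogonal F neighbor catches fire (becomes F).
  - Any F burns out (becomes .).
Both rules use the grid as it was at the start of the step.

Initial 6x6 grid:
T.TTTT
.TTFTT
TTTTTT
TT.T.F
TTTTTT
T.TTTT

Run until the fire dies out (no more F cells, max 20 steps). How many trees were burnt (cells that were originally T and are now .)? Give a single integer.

Step 1: +6 fires, +2 burnt (F count now 6)
Step 2: +9 fires, +6 burnt (F count now 9)
Step 3: +4 fires, +9 burnt (F count now 4)
Step 4: +4 fires, +4 burnt (F count now 4)
Step 5: +3 fires, +4 burnt (F count now 3)
Step 6: +1 fires, +3 burnt (F count now 1)
Step 7: +1 fires, +1 burnt (F count now 1)
Step 8: +0 fires, +1 burnt (F count now 0)
Fire out after step 8
Initially T: 29, now '.': 35
Total burnt (originally-T cells now '.'): 28

Answer: 28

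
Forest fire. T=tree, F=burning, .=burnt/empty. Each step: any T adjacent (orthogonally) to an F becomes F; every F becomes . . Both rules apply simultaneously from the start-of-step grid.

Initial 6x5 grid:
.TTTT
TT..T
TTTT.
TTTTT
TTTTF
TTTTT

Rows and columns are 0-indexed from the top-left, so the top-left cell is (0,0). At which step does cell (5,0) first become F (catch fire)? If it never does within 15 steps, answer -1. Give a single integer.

Step 1: cell (5,0)='T' (+3 fires, +1 burnt)
Step 2: cell (5,0)='T' (+3 fires, +3 burnt)
Step 3: cell (5,0)='T' (+4 fires, +3 burnt)
Step 4: cell (5,0)='T' (+4 fires, +4 burnt)
Step 5: cell (5,0)='F' (+3 fires, +4 burnt)
  -> target ignites at step 5
Step 6: cell (5,0)='.' (+2 fires, +3 burnt)
Step 7: cell (5,0)='.' (+2 fires, +2 burnt)
Step 8: cell (5,0)='.' (+1 fires, +2 burnt)
Step 9: cell (5,0)='.' (+1 fires, +1 burnt)
Step 10: cell (5,0)='.' (+1 fires, +1 burnt)
Step 11: cell (5,0)='.' (+1 fires, +1 burnt)
Step 12: cell (5,0)='.' (+0 fires, +1 burnt)
  fire out at step 12

5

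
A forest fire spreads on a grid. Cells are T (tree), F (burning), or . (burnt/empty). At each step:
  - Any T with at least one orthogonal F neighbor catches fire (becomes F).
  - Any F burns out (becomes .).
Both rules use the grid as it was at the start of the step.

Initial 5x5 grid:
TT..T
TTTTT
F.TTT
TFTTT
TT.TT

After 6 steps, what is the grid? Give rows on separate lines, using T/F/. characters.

Step 1: 4 trees catch fire, 2 burn out
  TT..T
  FTTTT
  ..TTT
  F.FTT
  TF.TT
Step 2: 5 trees catch fire, 4 burn out
  FT..T
  .FTTT
  ..FTT
  ...FT
  F..TT
Step 3: 5 trees catch fire, 5 burn out
  .F..T
  ..FTT
  ...FT
  ....F
  ...FT
Step 4: 3 trees catch fire, 5 burn out
  ....T
  ...FT
  ....F
  .....
  ....F
Step 5: 1 trees catch fire, 3 burn out
  ....T
  ....F
  .....
  .....
  .....
Step 6: 1 trees catch fire, 1 burn out
  ....F
  .....
  .....
  .....
  .....

....F
.....
.....
.....
.....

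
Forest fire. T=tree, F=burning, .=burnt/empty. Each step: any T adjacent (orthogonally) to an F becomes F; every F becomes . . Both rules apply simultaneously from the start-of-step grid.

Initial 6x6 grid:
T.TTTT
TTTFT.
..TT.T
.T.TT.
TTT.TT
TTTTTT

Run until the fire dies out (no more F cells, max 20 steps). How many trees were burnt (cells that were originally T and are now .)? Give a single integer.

Step 1: +4 fires, +1 burnt (F count now 4)
Step 2: +5 fires, +4 burnt (F count now 5)
Step 3: +3 fires, +5 burnt (F count now 3)
Step 4: +2 fires, +3 burnt (F count now 2)
Step 5: +2 fires, +2 burnt (F count now 2)
Step 6: +2 fires, +2 burnt (F count now 2)
Step 7: +1 fires, +2 burnt (F count now 1)
Step 8: +2 fires, +1 burnt (F count now 2)
Step 9: +2 fires, +2 burnt (F count now 2)
Step 10: +2 fires, +2 burnt (F count now 2)
Step 11: +0 fires, +2 burnt (F count now 0)
Fire out after step 11
Initially T: 26, now '.': 35
Total burnt (originally-T cells now '.'): 25

Answer: 25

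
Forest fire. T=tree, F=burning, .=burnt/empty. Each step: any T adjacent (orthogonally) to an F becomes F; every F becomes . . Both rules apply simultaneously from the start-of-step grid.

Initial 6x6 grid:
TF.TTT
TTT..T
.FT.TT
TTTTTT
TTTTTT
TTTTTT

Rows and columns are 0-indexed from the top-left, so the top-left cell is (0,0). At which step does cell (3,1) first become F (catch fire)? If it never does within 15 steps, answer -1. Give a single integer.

Step 1: cell (3,1)='F' (+4 fires, +2 burnt)
  -> target ignites at step 1
Step 2: cell (3,1)='.' (+5 fires, +4 burnt)
Step 3: cell (3,1)='.' (+4 fires, +5 burnt)
Step 4: cell (3,1)='.' (+4 fires, +4 burnt)
Step 5: cell (3,1)='.' (+4 fires, +4 burnt)
Step 6: cell (3,1)='.' (+3 fires, +4 burnt)
Step 7: cell (3,1)='.' (+2 fires, +3 burnt)
Step 8: cell (3,1)='.' (+1 fires, +2 burnt)
Step 9: cell (3,1)='.' (+1 fires, +1 burnt)
Step 10: cell (3,1)='.' (+1 fires, +1 burnt)
Step 11: cell (3,1)='.' (+0 fires, +1 burnt)
  fire out at step 11

1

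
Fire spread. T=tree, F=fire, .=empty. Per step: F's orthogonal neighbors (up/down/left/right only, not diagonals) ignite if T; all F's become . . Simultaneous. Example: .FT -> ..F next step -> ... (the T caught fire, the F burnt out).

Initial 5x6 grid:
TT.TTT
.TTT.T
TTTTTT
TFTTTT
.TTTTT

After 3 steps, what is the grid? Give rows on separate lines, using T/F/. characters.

Step 1: 4 trees catch fire, 1 burn out
  TT.TTT
  .TTT.T
  TFTTTT
  F.FTTT
  .FTTTT
Step 2: 5 trees catch fire, 4 burn out
  TT.TTT
  .FTT.T
  F.FTTT
  ...FTT
  ..FTTT
Step 3: 5 trees catch fire, 5 burn out
  TF.TTT
  ..FT.T
  ...FTT
  ....FT
  ...FTT

TF.TTT
..FT.T
...FTT
....FT
...FTT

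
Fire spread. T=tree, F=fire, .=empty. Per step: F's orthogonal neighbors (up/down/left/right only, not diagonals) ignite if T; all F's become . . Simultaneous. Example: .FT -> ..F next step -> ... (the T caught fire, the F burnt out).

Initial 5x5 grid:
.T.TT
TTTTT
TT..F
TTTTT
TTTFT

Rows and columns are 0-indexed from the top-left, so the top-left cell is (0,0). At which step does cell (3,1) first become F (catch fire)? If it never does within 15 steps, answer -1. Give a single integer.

Step 1: cell (3,1)='T' (+5 fires, +2 burnt)
Step 2: cell (3,1)='T' (+4 fires, +5 burnt)
Step 3: cell (3,1)='F' (+4 fires, +4 burnt)
  -> target ignites at step 3
Step 4: cell (3,1)='.' (+3 fires, +4 burnt)
Step 5: cell (3,1)='.' (+3 fires, +3 burnt)
Step 6: cell (3,1)='.' (+0 fires, +3 burnt)
  fire out at step 6

3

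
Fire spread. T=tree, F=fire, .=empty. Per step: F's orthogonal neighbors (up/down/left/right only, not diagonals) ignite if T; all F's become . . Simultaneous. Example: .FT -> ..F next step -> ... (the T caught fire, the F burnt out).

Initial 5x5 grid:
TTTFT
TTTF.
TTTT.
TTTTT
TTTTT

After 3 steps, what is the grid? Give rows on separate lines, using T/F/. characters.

Step 1: 4 trees catch fire, 2 burn out
  TTF.F
  TTF..
  TTTF.
  TTTTT
  TTTTT
Step 2: 4 trees catch fire, 4 burn out
  TF...
  TF...
  TTF..
  TTTFT
  TTTTT
Step 3: 6 trees catch fire, 4 burn out
  F....
  F....
  TF...
  TTF.F
  TTTFT

F....
F....
TF...
TTF.F
TTTFT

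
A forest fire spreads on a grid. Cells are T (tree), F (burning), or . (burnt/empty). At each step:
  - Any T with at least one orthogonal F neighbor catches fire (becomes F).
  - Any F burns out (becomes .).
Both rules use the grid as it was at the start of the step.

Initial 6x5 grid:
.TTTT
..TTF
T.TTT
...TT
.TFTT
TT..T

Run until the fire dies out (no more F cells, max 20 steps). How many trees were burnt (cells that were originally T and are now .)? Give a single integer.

Step 1: +5 fires, +2 burnt (F count now 5)
Step 2: +7 fires, +5 burnt (F count now 7)
Step 3: +4 fires, +7 burnt (F count now 4)
Step 4: +1 fires, +4 burnt (F count now 1)
Step 5: +0 fires, +1 burnt (F count now 0)
Fire out after step 5
Initially T: 18, now '.': 29
Total burnt (originally-T cells now '.'): 17

Answer: 17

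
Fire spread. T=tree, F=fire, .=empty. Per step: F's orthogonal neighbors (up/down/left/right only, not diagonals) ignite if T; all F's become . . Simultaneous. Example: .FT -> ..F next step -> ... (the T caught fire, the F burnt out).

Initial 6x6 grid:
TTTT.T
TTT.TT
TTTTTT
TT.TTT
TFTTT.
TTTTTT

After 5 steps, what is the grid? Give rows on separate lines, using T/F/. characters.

Step 1: 4 trees catch fire, 1 burn out
  TTTT.T
  TTT.TT
  TTTTTT
  TF.TTT
  F.FTT.
  TFTTTT
Step 2: 5 trees catch fire, 4 burn out
  TTTT.T
  TTT.TT
  TFTTTT
  F..TTT
  ...FT.
  F.FTTT
Step 3: 6 trees catch fire, 5 burn out
  TTTT.T
  TFT.TT
  F.FTTT
  ...FTT
  ....F.
  ...FTT
Step 4: 6 trees catch fire, 6 burn out
  TFTT.T
  F.F.TT
  ...FTT
  ....FT
  ......
  ....FT
Step 5: 5 trees catch fire, 6 burn out
  F.FT.T
  ....TT
  ....FT
  .....F
  ......
  .....F

F.FT.T
....TT
....FT
.....F
......
.....F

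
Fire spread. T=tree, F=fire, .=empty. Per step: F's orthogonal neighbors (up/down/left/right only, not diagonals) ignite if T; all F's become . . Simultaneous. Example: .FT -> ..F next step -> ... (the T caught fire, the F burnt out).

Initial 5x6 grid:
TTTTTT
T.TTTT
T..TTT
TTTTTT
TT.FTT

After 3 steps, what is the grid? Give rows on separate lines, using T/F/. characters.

Step 1: 2 trees catch fire, 1 burn out
  TTTTTT
  T.TTTT
  T..TTT
  TTTFTT
  TT..FT
Step 2: 4 trees catch fire, 2 burn out
  TTTTTT
  T.TTTT
  T..FTT
  TTF.FT
  TT...F
Step 3: 4 trees catch fire, 4 burn out
  TTTTTT
  T.TFTT
  T...FT
  TF...F
  TT....

TTTTTT
T.TFTT
T...FT
TF...F
TT....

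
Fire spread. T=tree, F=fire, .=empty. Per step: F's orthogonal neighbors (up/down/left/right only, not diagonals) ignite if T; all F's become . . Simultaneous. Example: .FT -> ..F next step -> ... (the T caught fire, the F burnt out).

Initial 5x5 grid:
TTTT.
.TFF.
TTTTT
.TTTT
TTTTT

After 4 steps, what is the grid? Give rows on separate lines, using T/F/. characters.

Step 1: 5 trees catch fire, 2 burn out
  TTFF.
  .F...
  TTFFT
  .TTTT
  TTTTT
Step 2: 5 trees catch fire, 5 burn out
  TF...
  .....
  TF..F
  .TFFT
  TTTTT
Step 3: 6 trees catch fire, 5 burn out
  F....
  .....
  F....
  .F..F
  TTFFT
Step 4: 2 trees catch fire, 6 burn out
  .....
  .....
  .....
  .....
  TF..F

.....
.....
.....
.....
TF..F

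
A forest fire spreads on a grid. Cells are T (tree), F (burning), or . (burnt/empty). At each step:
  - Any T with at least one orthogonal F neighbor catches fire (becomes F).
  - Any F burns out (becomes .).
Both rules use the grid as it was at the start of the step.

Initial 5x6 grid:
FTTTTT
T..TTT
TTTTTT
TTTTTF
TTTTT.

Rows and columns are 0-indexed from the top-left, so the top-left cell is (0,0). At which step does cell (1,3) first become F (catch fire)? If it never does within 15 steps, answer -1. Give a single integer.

Step 1: cell (1,3)='T' (+4 fires, +2 burnt)
Step 2: cell (1,3)='T' (+6 fires, +4 burnt)
Step 3: cell (1,3)='T' (+8 fires, +6 burnt)
Step 4: cell (1,3)='F' (+6 fires, +8 burnt)
  -> target ignites at step 4
Step 5: cell (1,3)='.' (+1 fires, +6 burnt)
Step 6: cell (1,3)='.' (+0 fires, +1 burnt)
  fire out at step 6

4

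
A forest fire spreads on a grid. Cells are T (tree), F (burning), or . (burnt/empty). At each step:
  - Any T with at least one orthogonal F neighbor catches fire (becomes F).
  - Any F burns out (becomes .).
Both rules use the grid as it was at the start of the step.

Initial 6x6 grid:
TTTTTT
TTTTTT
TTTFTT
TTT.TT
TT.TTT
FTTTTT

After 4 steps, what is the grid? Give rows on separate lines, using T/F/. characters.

Step 1: 5 trees catch fire, 2 burn out
  TTTTTT
  TTTFTT
  TTF.FT
  TTT.TT
  FT.TTT
  .FTTTT
Step 2: 10 trees catch fire, 5 burn out
  TTTFTT
  TTF.FT
  TF...F
  FTF.FT
  .F.TTT
  ..FTTT
Step 3: 9 trees catch fire, 10 burn out
  TTF.FT
  TF...F
  F.....
  .F...F
  ...TFT
  ...FTT
Step 4: 6 trees catch fire, 9 burn out
  TF...F
  F.....
  ......
  ......
  ...F.F
  ....FT

TF...F
F.....
......
......
...F.F
....FT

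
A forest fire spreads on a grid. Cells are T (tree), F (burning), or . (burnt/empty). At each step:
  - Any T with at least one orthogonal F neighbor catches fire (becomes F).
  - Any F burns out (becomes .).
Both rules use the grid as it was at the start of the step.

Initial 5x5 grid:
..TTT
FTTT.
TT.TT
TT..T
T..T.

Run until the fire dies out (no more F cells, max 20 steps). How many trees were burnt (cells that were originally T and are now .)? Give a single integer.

Step 1: +2 fires, +1 burnt (F count now 2)
Step 2: +3 fires, +2 burnt (F count now 3)
Step 3: +4 fires, +3 burnt (F count now 4)
Step 4: +2 fires, +4 burnt (F count now 2)
Step 5: +2 fires, +2 burnt (F count now 2)
Step 6: +1 fires, +2 burnt (F count now 1)
Step 7: +0 fires, +1 burnt (F count now 0)
Fire out after step 7
Initially T: 15, now '.': 24
Total burnt (originally-T cells now '.'): 14

Answer: 14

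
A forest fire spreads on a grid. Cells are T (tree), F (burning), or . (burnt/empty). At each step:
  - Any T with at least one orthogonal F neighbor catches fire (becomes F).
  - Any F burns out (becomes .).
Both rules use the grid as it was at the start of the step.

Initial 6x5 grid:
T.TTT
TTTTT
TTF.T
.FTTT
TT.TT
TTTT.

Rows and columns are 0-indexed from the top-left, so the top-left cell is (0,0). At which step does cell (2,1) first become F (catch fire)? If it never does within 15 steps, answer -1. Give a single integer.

Step 1: cell (2,1)='F' (+4 fires, +2 burnt)
  -> target ignites at step 1
Step 2: cell (2,1)='.' (+7 fires, +4 burnt)
Step 3: cell (2,1)='.' (+7 fires, +7 burnt)
Step 4: cell (2,1)='.' (+5 fires, +7 burnt)
Step 5: cell (2,1)='.' (+0 fires, +5 burnt)
  fire out at step 5

1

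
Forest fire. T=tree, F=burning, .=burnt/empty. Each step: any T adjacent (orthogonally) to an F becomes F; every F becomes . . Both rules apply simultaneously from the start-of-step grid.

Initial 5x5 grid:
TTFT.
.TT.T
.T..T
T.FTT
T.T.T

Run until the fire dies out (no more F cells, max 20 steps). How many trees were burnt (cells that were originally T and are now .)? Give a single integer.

Step 1: +5 fires, +2 burnt (F count now 5)
Step 2: +3 fires, +5 burnt (F count now 3)
Step 3: +3 fires, +3 burnt (F count now 3)
Step 4: +1 fires, +3 burnt (F count now 1)
Step 5: +0 fires, +1 burnt (F count now 0)
Fire out after step 5
Initially T: 14, now '.': 23
Total burnt (originally-T cells now '.'): 12

Answer: 12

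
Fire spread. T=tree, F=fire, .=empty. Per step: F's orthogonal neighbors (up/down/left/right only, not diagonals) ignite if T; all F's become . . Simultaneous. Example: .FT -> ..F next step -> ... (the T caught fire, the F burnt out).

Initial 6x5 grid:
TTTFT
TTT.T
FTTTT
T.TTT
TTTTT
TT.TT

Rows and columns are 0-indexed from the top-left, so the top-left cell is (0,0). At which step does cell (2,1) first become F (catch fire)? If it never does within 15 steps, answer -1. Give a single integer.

Step 1: cell (2,1)='F' (+5 fires, +2 burnt)
  -> target ignites at step 1
Step 2: cell (2,1)='.' (+7 fires, +5 burnt)
Step 3: cell (2,1)='.' (+5 fires, +7 burnt)
Step 4: cell (2,1)='.' (+4 fires, +5 burnt)
Step 5: cell (2,1)='.' (+2 fires, +4 burnt)
Step 6: cell (2,1)='.' (+2 fires, +2 burnt)
Step 7: cell (2,1)='.' (+0 fires, +2 burnt)
  fire out at step 7

1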